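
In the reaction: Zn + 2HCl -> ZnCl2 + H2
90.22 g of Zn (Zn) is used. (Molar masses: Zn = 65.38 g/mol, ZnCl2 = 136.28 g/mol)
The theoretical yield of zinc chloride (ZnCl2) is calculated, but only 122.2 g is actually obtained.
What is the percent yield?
Moles of Zn = 90.22 g ÷ 65.38 g/mol = 1.37993 mol
Mole ratio: 1 mol ZnCl2 / 1 mol Zn
Moles of ZnCl2 = 1.37993 × (1/1) = 1.37993 mol
Theoretical yield = 1.37993 mol × 136.28 g/mol = 188.06 g
Actual yield = 122.2 g
Percent yield = (122.2 / 188.06) × 100% = 65.0%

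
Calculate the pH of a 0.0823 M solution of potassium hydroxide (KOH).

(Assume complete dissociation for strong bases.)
pH = 12.92

[OH⁻] = 0.0823 M for strong base. pOH = -log[OH⁻] = 1.08, pH = 14 - pOH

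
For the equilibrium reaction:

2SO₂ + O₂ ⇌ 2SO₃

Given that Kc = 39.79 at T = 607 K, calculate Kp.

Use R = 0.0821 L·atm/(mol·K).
K_p = 0.7984

Δn = (moles gaseous products) − (moles gaseous reactants) = -1
T = 607 K; RT = 0.0821 × 607 = 49.8347
Kp = Kc·(RT)^Δn = 39.79 × (49.8347)^-1 = 39.79 × 0.0200663 = 0.7984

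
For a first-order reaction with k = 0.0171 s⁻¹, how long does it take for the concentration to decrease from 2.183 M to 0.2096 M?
137.03 s

From ln[A] = ln[A]₀ - k·t: t = ln([A]₀/[A])/k = ln(2.183/0.2096)/0.0171 = ln(10.4151)/0.0171 = 2.3433/0.0171 = 137.03 s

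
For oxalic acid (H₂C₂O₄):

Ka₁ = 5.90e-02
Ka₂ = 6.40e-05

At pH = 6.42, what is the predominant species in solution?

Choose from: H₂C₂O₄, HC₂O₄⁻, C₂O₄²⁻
C₂O₄²⁻

pKa1 = 1.23, pKa2 = 4.19. Each pKa is the crossover between adjacent species; pH = 6.42 lies in the region where C₂O₄²⁻ predominates.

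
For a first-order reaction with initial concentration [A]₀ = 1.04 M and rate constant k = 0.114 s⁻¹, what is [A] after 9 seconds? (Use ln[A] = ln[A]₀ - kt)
0.3728 M

ln[A] = ln[A]₀ - k·t = ln(1.04) - (0.114)·(9) = 0.0392 - 1.0260 = -0.9868
[A] = e^(-0.9868) = 0.3728 M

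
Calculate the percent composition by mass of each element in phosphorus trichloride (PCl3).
P: 22.55%, Cl: 77.45%

Molar mass of PCl3 = 137.32 g/mol
% P = (1 × 30.97) / 137.32 × 100% = 30.97 / 137.32 × 100% = 22.55%
% Cl = (3 × 35.45) / 137.32 × 100% = 106.35 / 137.32 × 100% = 77.45%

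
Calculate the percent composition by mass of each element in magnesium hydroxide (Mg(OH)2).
Mg: 41.68%, O: 54.86%, H: 3.46%

Molar mass of Mg(OH)2 = 58.33 g/mol
% Mg = (1 × 24.31) / 58.33 × 100% = 24.31 / 58.33 × 100% = 41.68%
% O = (2 × 16.0) / 58.33 × 100% = 32 / 58.33 × 100% = 54.86%
% H = (2 × 1.008) / 58.33 × 100% = 2.016 / 58.33 × 100% = 3.46%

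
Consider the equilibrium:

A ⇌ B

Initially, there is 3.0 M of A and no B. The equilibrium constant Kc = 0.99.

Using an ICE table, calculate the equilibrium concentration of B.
[B] = 1.492 M

ICE: [A] = 3.0 − x, [B] = x.
Kc = x/(3.0 − x) = 0.99 ⇒ x = 0.99·3.0/(1 + 0.99) = 2.97/1.99 = 1.492.
[B] = x = 1.492 M.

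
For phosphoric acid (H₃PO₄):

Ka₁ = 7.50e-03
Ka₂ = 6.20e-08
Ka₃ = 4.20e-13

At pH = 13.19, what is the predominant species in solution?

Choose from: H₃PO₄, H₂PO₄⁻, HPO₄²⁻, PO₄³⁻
PO₄³⁻

pKa1 = 2.12, pKa2 = 7.21, pKa3 = 12.38. Each pKa is the crossover between adjacent species; pH = 13.19 lies in the region where PO₄³⁻ predominates.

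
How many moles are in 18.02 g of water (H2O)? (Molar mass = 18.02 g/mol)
Moles = 18.02 g ÷ 18.02 g/mol = 1 mol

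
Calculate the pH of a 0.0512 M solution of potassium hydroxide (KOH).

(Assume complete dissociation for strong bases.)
pH = 12.71

[OH⁻] = 0.0512 M for strong base. pOH = -log[OH⁻] = 1.29, pH = 14 - pOH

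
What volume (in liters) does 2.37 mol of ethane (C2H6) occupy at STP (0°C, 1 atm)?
At STP, 1 mol of gas occupies 22.4 L
Volume = 2.37 mol × 22.4 L/mol = 53.09 L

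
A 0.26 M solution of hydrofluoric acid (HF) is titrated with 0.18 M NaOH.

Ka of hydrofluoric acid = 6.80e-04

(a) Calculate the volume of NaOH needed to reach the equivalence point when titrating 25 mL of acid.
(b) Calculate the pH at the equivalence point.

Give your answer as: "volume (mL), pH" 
V = 36.1 mL, pH = 8.10

(a) At equivalence: moles acid = moles base.
moles acid = 0.26 × 0.025 = 0.0065 mol; V_NaOH = 0.0065/0.18 = 0.03611 L = 36.1 mL.
(b) At equivalence, all acid → conjugate base A⁻ at [A⁻] = 0.0065/0.06111 = 0.1064 M.
Kb = Kw/Ka = 1.0e-14/6.80e-04 = 1.471e-11; [OH⁻] = √(Kb·[A⁻]) = 1.251e-06; pOH = 5.90; pH = 14 − pOH = 8.10.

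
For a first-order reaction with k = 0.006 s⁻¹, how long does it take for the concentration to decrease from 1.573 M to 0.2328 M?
318.43 s

From ln[A] = ln[A]₀ - k·t: t = ln([A]₀/[A])/k = ln(1.573/0.2328)/0.006 = ln(6.7569)/0.006 = 1.9106/0.006 = 318.43 s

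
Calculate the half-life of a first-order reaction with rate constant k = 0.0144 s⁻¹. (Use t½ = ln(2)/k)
48.14 s

t½ = ln(2)/k = 0.6931/0.0144 = 48.14 s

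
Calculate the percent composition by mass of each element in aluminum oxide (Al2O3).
Al: 52.92%, O: 47.08%

Molar mass of Al2O3 = 101.96 g/mol
% Al = (2 × 26.98) / 101.96 × 100% = 53.96 / 101.96 × 100% = 52.92%
% O = (3 × 16.0) / 101.96 × 100% = 48 / 101.96 × 100% = 47.08%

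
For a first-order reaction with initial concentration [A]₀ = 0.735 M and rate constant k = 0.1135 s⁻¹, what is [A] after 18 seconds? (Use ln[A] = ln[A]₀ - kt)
0.0953 M

ln[A] = ln[A]₀ - k·t = ln(0.735) - (0.1135)·(18) = -0.3079 - 2.0430 = -2.3509
[A] = e^(-2.3509) = 0.0953 M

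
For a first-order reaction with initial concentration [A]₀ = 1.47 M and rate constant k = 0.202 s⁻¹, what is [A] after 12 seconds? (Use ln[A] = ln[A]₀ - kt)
0.1302 M

ln[A] = ln[A]₀ - k·t = ln(1.47) - (0.202)·(12) = 0.3853 - 2.4240 = -2.0387
[A] = e^(-2.0387) = 0.1302 M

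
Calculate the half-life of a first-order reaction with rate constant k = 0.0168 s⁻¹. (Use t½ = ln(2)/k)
41.26 s

t½ = ln(2)/k = 0.6931/0.0168 = 41.26 s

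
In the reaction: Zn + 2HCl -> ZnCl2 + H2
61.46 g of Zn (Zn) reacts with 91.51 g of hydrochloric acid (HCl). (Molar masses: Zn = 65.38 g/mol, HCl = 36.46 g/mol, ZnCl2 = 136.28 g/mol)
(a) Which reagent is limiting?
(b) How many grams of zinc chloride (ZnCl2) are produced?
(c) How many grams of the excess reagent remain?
(a) Zn, (b) 128.1 g, (c) 22.96 g

Moles of Zn = 61.46 g ÷ 65.38 g/mol = 0.940043 mol
Moles of HCl = 91.51 g ÷ 36.46 g/mol = 2.50987 mol
Moles ÷ coefficient: Zn: 0.940043/1 = 0.94, HCl: 2.50987/2 = 1.255
(a) Zn has the smaller value, so Zn is the limiting reagent.
(b) Moles of ZnCl2 = 0.940043 mol Zn × (1/1) = 0.940043 mol; mass = 0.940043 mol × 136.28 g/mol = 128.1 g
(c) HCl consumed = 0.940043 × (2/1) = 1.88009 mol; remaining = 2.50987 − 1.88009 = 0.629788 mol; mass = 0.629788 mol × 36.46 g/mol = 22.96 g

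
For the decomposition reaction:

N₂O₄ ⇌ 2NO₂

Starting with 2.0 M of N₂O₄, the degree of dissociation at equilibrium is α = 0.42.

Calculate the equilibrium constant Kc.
K_c = 2.4331

x = α·[A]₀ = 0.42 × 2.0 = 0.84 M dissociated.
At eq: [N₂O₄] = 2.0 − 0.84 = 1.16 M; [NO₂] = 2x = 1.68 M.
Kc = [NO₂]²/[N₂O₄] = (1.68)²/1.16 = 2.433.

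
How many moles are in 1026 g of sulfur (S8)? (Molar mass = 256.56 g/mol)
Moles = 1026 g ÷ 256.56 g/mol = 3.999 mol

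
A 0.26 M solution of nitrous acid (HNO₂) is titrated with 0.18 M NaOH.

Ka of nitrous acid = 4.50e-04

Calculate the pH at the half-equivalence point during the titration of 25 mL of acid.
pH = pKa = 3.35

At the half-equivalence point, [HA] = [A⁻], so by Henderson–Hasselbalch pH = pKa + log(1) = pKa.
pKa = −log(4.50e-04) = 3.35.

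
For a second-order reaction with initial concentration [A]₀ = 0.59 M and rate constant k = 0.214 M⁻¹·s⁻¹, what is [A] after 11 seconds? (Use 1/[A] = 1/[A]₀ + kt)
0.2470 M

1/[A] = 1/[A]₀ + k·t = 1/0.59 + (0.214)·(11) = 1.6949 + 2.3540 = 4.0489
[A] = 1/4.0489 = 0.2470 M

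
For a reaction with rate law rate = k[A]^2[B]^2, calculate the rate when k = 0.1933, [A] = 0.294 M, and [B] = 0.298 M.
0.001484 M/s

rate = k·[A]^2·[B]^2 = 0.1933·(0.294)^2·(0.298)^2 = 0.1933·0.086436·0.088804 = 0.001484 M/s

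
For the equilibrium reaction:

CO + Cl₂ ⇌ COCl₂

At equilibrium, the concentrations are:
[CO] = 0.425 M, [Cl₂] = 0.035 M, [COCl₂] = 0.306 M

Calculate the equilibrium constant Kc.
K_c = 20.5714

Kc = ([COCl₂]) / ([CO] × [Cl₂])
   = ((0.306)) / ((0.425)·(0.035))
   = 0.306 / 0.014875 = 20.5714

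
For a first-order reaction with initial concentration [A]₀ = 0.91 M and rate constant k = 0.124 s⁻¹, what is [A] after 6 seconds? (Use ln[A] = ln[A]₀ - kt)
0.4324 M

ln[A] = ln[A]₀ - k·t = ln(0.91) - (0.124)·(6) = -0.0943 - 0.7440 = -0.8383
[A] = e^(-0.8383) = 0.4324 M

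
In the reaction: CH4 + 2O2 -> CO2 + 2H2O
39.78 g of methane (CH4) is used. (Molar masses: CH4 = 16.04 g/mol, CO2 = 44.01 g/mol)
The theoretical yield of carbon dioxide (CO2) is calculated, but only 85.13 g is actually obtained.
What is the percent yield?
Moles of CH4 = 39.78 g ÷ 16.04 g/mol = 2.48005 mol
Mole ratio: 1 mol CO2 / 1 mol CH4
Moles of CO2 = 2.48005 × (1/1) = 2.48005 mol
Theoretical yield = 2.48005 mol × 44.01 g/mol = 109.15 g
Actual yield = 85.13 g
Percent yield = (85.13 / 109.15) × 100% = 78.0%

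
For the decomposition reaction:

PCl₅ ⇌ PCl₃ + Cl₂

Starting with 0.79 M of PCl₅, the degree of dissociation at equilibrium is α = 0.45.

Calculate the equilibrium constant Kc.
K_c = 0.2909

x = α·[A]₀ = 0.45 × 0.79 = 0.3555 M dissociated.
At eq: [PCl₅] = 0.79 − 0.3555 = 0.4345 M; [PCl₃] = [Cl₂] = x = 0.3555 M.
Kc = [PCl₃][Cl₂]/[PCl₅] = (0.3555)²/0.4345 = 0.2909.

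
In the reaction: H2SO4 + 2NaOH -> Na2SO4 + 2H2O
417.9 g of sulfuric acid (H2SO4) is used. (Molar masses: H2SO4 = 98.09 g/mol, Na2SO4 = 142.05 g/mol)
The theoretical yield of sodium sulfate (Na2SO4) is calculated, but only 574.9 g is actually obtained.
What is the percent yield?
Moles of H2SO4 = 417.9 g ÷ 98.09 g/mol = 4.26037 mol
Mole ratio: 1 mol Na2SO4 / 1 mol H2SO4
Moles of Na2SO4 = 4.26037 × (1/1) = 4.26037 mol
Theoretical yield = 4.26037 mol × 142.05 g/mol = 605.19 g
Actual yield = 574.9 g
Percent yield = (574.9 / 605.19) × 100% = 95.0%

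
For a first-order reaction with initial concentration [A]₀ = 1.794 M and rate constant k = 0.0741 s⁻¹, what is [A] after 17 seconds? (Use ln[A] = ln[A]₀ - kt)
0.5090 M

ln[A] = ln[A]₀ - k·t = ln(1.794) - (0.0741)·(17) = 0.5844 - 1.2597 = -0.6753
[A] = e^(-0.6753) = 0.5090 M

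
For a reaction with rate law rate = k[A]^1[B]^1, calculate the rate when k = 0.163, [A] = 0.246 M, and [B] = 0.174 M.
0.006977 M/s

rate = k·[A]^1·[B]^1 = 0.163·(0.246)^1·(0.174)^1 = 0.163·0.246·0.174 = 0.006977 M/s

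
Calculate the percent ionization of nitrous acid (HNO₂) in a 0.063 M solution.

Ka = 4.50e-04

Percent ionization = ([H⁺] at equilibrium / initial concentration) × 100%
Percent ionization = 8.1%

Let x = [H⁺]. Ka = x²/(C - x) ⇒ x² + (4.50e-04)x - (4.50e-04)(0.063) = 0. x = 5.1042e-03. Percent = (5.1042e-03/0.063) × 100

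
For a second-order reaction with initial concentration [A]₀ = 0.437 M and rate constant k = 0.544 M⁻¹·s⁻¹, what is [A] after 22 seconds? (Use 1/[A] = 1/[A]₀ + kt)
0.0701 M

1/[A] = 1/[A]₀ + k·t = 1/0.437 + (0.544)·(22) = 2.2883 + 11.9680 = 14.2563
[A] = 1/14.2563 = 0.0701 M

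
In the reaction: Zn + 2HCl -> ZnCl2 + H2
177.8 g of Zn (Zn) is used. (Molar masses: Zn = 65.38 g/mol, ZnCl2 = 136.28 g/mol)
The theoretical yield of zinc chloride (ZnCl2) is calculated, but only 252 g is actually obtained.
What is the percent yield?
Moles of Zn = 177.8 g ÷ 65.38 g/mol = 2.71949 mol
Mole ratio: 1 mol ZnCl2 / 1 mol Zn
Moles of ZnCl2 = 2.71949 × (1/1) = 2.71949 mol
Theoretical yield = 2.71949 mol × 136.28 g/mol = 370.61 g
Actual yield = 252 g
Percent yield = (252 / 370.61) × 100% = 68.0%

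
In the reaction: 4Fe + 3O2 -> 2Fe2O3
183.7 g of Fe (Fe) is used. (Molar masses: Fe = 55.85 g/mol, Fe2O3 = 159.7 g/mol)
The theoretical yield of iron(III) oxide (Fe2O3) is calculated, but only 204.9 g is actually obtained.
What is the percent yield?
Moles of Fe = 183.7 g ÷ 55.85 g/mol = 3.28917 mol
Mole ratio: 2 mol Fe2O3 / 4 mol Fe
Moles of Fe2O3 = 3.28917 × (2/4) = 1.64458 mol
Theoretical yield = 1.64458 mol × 159.7 g/mol = 262.64 g
Actual yield = 204.9 g
Percent yield = (204.9 / 262.64) × 100% = 78.0%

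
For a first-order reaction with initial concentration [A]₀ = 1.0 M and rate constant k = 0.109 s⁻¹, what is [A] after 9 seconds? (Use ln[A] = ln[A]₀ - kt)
0.3749 M

ln[A] = ln[A]₀ - k·t = ln(1.0) - (0.109)·(9) = 0.0000 - 0.9810 = -0.9810
[A] = e^(-0.9810) = 0.3749 M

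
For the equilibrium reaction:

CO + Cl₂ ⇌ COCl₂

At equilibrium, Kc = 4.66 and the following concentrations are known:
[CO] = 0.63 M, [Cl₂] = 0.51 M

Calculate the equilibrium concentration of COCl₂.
[COCl₂] = 1.4973 M

Kc = ([COCl₂]) / ([CO] × [Cl₂]) = 4.66
[COCl₂]^1 = Kc · (reactant terms)/(other product terms) = 4.66 · 0.3213 / 1 = 1.4973
[COCl₂] = 1.4973 M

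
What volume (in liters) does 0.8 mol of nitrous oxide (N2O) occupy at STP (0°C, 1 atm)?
At STP, 1 mol of gas occupies 22.4 L
Volume = 0.8 mol × 22.4 L/mol = 17.92 L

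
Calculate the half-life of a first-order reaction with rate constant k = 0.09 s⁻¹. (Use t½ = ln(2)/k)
7.70 s

t½ = ln(2)/k = 0.6931/0.09 = 7.70 s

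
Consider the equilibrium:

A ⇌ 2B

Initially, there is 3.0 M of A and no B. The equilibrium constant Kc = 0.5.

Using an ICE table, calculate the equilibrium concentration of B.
[B] = 1.106 M

ICE: [A] = 3.0 − x, [B] = 2x.
Kc = (2x)²/(3.0 − x) = 0.5 ⇒ 4x² + 0.5x − 1.5 = 0.
x = (−0.5 + √(0.5² + 4·4·1.5))/(2·4) = (−0.5 + √24.25)/8 = 0.55305.
[B] = 2x = 1.106 M.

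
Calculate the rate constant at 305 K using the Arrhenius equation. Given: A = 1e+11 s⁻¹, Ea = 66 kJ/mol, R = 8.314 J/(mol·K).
4.97e-01 s⁻¹

k = A·exp(-Ea/(R·T)) = 1e+11·exp(-66000/(8.314·305)) = 1e+11·exp(-26.0276) = 1e+11·4.9700e-12 = 4.97e-01 s⁻¹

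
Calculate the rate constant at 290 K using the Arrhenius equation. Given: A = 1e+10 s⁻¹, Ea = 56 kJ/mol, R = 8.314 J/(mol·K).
8.18e-01 s⁻¹

k = A·exp(-Ea/(R·T)) = 1e+10·exp(-56000/(8.314·290)) = 1e+10·exp(-23.2263) = 1e+10·8.1836e-11 = 8.18e-01 s⁻¹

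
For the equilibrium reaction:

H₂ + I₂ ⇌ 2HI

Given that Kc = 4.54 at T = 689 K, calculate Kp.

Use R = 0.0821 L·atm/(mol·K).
K_p = 4.5400

Δn = (moles gaseous products) − (moles gaseous reactants) = 0
T = 689 K; RT = 0.0821 × 689 = 56.5669
Kp = Kc·(RT)^Δn = 4.54 × (56.5669)^0 = 4.54 × 1 = 4.5400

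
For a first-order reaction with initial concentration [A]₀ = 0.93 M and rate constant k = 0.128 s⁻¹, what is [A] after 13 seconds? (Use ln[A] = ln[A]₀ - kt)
0.1761 M

ln[A] = ln[A]₀ - k·t = ln(0.93) - (0.128)·(13) = -0.0726 - 1.6640 = -1.7366
[A] = e^(-1.7366) = 0.1761 M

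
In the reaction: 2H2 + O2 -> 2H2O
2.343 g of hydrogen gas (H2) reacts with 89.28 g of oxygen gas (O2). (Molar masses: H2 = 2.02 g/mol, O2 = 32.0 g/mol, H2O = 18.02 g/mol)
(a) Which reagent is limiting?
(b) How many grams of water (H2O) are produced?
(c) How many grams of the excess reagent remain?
(a) H2, (b) 20.9 g, (c) 70.72 g

Moles of H2 = 2.343 g ÷ 2.02 g/mol = 1.1599 mol
Moles of O2 = 89.28 g ÷ 32.0 g/mol = 2.79 mol
Moles ÷ coefficient: H2: 1.1599/2 = 0.58, O2: 2.79/1 = 2.79
(a) H2 has the smaller value, so H2 is the limiting reagent.
(b) Moles of H2O = 1.1599 mol H2 × (2/2) = 1.1599 mol; mass = 1.1599 mol × 18.02 g/mol = 20.9 g
(c) O2 consumed = 1.1599 × (1/2) = 0.57995 mol; remaining = 2.79 − 0.57995 = 2.21005 mol; mass = 2.21005 mol × 32.0 g/mol = 70.72 g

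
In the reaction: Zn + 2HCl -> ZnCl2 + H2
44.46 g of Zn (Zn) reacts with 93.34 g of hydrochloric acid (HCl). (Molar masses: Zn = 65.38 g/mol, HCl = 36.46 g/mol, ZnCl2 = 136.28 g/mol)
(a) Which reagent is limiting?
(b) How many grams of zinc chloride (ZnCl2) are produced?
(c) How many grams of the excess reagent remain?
(a) Zn, (b) 92.67 g, (c) 43.75 g

Moles of Zn = 44.46 g ÷ 65.38 g/mol = 0.680024 mol
Moles of HCl = 93.34 g ÷ 36.46 g/mol = 2.56007 mol
Moles ÷ coefficient: Zn: 0.680024/1 = 0.68, HCl: 2.56007/2 = 1.28
(a) Zn has the smaller value, so Zn is the limiting reagent.
(b) Moles of ZnCl2 = 0.680024 mol Zn × (1/1) = 0.680024 mol; mass = 0.680024 mol × 136.28 g/mol = 92.67 g
(c) HCl consumed = 0.680024 × (2/1) = 1.36005 mol; remaining = 2.56007 − 1.36005 = 1.20002 mol; mass = 1.20002 mol × 36.46 g/mol = 43.75 g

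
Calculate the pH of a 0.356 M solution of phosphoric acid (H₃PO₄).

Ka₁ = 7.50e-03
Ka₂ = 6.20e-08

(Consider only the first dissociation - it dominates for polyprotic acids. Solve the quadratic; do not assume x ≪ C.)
pH = 1.32

x² + Ka₁·x − Ka₁·C = 0 with Ka₁ = 7.50e-03, C = 0.356.
x = (−Ka₁ + √(Ka₁² + 4·Ka₁·C))/2 = 4.8058e-02 M, so pH = 1.32.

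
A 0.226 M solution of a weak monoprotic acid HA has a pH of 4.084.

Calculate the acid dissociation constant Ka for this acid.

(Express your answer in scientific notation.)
K_a = 3.01e-08

[H⁺] = 10^(−pH) = 10^(−4.084) = 8.241e-05 M. For HA ⇌ H⁺ + A⁻, Ka = x²/(C − x) = (8.241e-05)²/(0.226 − 8.241e-05) = 3.01e-08.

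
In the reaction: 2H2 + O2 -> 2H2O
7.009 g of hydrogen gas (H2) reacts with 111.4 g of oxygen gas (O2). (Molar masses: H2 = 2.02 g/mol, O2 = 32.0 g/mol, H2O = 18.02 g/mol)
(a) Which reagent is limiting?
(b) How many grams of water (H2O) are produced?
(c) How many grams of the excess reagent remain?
(a) H2, (b) 62.53 g, (c) 55.88 g

Moles of H2 = 7.009 g ÷ 2.02 g/mol = 3.4698 mol
Moles of O2 = 111.4 g ÷ 32.0 g/mol = 3.48125 mol
Moles ÷ coefficient: H2: 3.4698/2 = 1.735, O2: 3.48125/1 = 3.481
(a) H2 has the smaller value, so H2 is the limiting reagent.
(b) Moles of H2O = 3.4698 mol H2 × (2/2) = 3.4698 mol; mass = 3.4698 mol × 18.02 g/mol = 62.53 g
(c) O2 consumed = 3.4698 × (1/2) = 1.7349 mol; remaining = 3.48125 − 1.7349 = 1.74635 mol; mass = 1.74635 mol × 32.0 g/mol = 55.88 g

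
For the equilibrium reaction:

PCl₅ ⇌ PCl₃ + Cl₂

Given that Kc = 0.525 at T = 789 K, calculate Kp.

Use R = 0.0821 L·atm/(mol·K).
K_p = 34.0079

Δn = (moles gaseous products) − (moles gaseous reactants) = 1
T = 789 K; RT = 0.0821 × 789 = 64.7769
Kp = Kc·(RT)^Δn = 0.525 × (64.7769)^1 = 0.525 × 64.7769 = 34.0079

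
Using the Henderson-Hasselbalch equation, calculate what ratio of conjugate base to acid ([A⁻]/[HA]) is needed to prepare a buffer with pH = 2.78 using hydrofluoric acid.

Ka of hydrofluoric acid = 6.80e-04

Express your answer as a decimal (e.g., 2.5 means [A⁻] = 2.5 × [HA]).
[A⁻]/[HA] = 0.410

pKa = −log(6.80e-04) = 3.1675. pH = pKa + log([A⁻]/[HA]). 2.78 = 3.1675 + log(ratio). log(ratio) = 2.78 − 3.1675 = -0.3875. ratio = 10^(-0.3875) = 0.410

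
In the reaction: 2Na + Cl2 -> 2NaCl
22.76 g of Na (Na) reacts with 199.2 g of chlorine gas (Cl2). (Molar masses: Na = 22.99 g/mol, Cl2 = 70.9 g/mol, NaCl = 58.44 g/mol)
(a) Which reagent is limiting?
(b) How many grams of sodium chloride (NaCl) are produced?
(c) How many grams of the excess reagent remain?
(a) Na, (b) 57.86 g, (c) 164.1 g

Moles of Na = 22.76 g ÷ 22.99 g/mol = 0.989996 mol
Moles of Cl2 = 199.2 g ÷ 70.9 g/mol = 2.80959 mol
Moles ÷ coefficient: Na: 0.989996/2 = 0.495, Cl2: 2.80959/1 = 2.81
(a) Na has the smaller value, so Na is the limiting reagent.
(b) Moles of NaCl = 0.989996 mol Na × (2/2) = 0.989996 mol; mass = 0.989996 mol × 58.44 g/mol = 57.86 g
(c) Cl2 consumed = 0.989996 × (1/2) = 0.494998 mol; remaining = 2.80959 − 0.494998 = 2.31459 mol; mass = 2.31459 mol × 70.9 g/mol = 164.1 g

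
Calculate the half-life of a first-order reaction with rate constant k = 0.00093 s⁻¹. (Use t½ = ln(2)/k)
745.32 s

t½ = ln(2)/k = 0.6931/0.00093 = 745.32 s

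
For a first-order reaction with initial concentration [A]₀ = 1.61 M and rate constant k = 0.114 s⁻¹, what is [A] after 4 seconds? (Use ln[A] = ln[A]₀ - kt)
1.0204 M

ln[A] = ln[A]₀ - k·t = ln(1.61) - (0.114)·(4) = 0.4762 - 0.4560 = 0.0202
[A] = e^(0.0202) = 1.0204 M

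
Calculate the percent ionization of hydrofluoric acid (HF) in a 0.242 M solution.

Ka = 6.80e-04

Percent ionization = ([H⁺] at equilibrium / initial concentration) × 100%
Percent ionization = 5.16%

Let x = [H⁺]. Ka = x²/(C - x) ⇒ x² + (6.80e-04)x - (6.80e-04)(0.242) = 0. x = 1.2493e-02. Percent = (1.2493e-02/0.242) × 100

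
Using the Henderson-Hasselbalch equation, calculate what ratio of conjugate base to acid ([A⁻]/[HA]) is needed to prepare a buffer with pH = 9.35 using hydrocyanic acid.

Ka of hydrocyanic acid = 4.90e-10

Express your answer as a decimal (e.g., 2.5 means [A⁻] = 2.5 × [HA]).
[A⁻]/[HA] = 1.097

pKa = −log(4.90e-10) = 9.3098. pH = pKa + log([A⁻]/[HA]). 9.35 = 9.3098 + log(ratio). log(ratio) = 9.35 − 9.3098 = 0.0402. ratio = 10^(0.0402) = 1.097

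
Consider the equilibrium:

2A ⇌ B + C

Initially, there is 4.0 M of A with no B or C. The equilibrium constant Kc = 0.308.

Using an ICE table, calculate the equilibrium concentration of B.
[B] = 1.052 M

ICE: [A] = 4.0 − 2x, [B] = [C] = x.
Kc = x²/(4.0 − 2x)² = 0.308 ⇒ √Kc = x/(4.0 − 2x).
x = √0.308·4.0/(1 + 2√0.308) = 0.55498·4.0/2.11 = 1.0521.
[B] = x = 1.052 M.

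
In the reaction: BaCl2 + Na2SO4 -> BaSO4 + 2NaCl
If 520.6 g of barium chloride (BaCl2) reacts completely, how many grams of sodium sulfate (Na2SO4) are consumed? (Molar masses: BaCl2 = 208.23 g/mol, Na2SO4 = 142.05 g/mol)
Moles of BaCl2 = 520.6 g ÷ 208.23 g/mol = 2.50012 mol
Mole ratio: 1 mol Na2SO4 / 1 mol BaCl2
Moles of Na2SO4 = 2.50012 × (1/1) = 2.50012 mol
Mass of Na2SO4 = 2.50012 mol × 142.05 g/mol = 355.1 g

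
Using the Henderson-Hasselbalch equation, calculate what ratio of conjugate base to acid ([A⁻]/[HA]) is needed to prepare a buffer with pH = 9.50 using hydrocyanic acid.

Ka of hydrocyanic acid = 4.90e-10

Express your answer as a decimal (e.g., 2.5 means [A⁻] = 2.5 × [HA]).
[A⁻]/[HA] = 1.550

pKa = −log(4.90e-10) = 9.3098. pH = pKa + log([A⁻]/[HA]). 9.50 = 9.3098 + log(ratio). log(ratio) = 9.50 − 9.3098 = 0.1902. ratio = 10^(0.1902) = 1.550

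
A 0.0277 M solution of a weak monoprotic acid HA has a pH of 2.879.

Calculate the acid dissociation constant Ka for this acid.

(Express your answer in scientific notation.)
K_a = 6.62e-05

[H⁺] = 10^(−pH) = 10^(−2.879) = 1.321e-03 M. For HA ⇌ H⁺ + A⁻, Ka = x²/(C − x) = (1.321e-03)²/(0.0277 − 1.321e-03) = 6.62e-05.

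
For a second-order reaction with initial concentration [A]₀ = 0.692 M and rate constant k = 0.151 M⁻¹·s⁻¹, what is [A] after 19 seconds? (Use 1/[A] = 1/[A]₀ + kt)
0.2318 M

1/[A] = 1/[A]₀ + k·t = 1/0.692 + (0.151)·(19) = 1.4451 + 2.8690 = 4.3141
[A] = 1/4.3141 = 0.2318 M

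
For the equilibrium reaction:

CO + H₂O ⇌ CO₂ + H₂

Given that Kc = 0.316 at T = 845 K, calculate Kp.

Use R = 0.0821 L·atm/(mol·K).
K_p = 0.3160

Δn = (moles gaseous products) − (moles gaseous reactants) = 0
T = 845 K; RT = 0.0821 × 845 = 69.3745
Kp = Kc·(RT)^Δn = 0.316 × (69.3745)^0 = 0.316 × 1 = 0.3160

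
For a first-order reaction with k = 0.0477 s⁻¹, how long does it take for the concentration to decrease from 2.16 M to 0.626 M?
25.96 s

From ln[A] = ln[A]₀ - k·t: t = ln([A]₀/[A])/k = ln(2.16/0.626)/0.0477 = ln(3.4505)/0.0477 = 1.2385/0.0477 = 25.96 s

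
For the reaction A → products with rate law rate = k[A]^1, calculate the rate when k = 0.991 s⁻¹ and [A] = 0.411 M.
0.4073 M/s

rate = k·[A]^1 = 0.991·(0.411)^1 = 0.991·0.411 = 0.4073 M/s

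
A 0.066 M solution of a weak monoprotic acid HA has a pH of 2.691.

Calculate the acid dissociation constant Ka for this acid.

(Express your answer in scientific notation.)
K_a = 6.49e-05

[H⁺] = 10^(−pH) = 10^(−2.691) = 2.037e-03 M. For HA ⇌ H⁺ + A⁻, Ka = x²/(C − x) = (2.037e-03)²/(0.066 − 2.037e-03) = 6.49e-05.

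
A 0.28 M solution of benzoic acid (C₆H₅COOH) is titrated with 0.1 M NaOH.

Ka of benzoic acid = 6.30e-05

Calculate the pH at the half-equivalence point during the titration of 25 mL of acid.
pH = pKa = 4.20

At the half-equivalence point, [HA] = [A⁻], so by Henderson–Hasselbalch pH = pKa + log(1) = pKa.
pKa = −log(6.30e-05) = 4.20.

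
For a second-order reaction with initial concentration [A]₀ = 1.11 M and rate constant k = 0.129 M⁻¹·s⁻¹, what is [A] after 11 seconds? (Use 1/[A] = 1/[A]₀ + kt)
0.4311 M

1/[A] = 1/[A]₀ + k·t = 1/1.11 + (0.129)·(11) = 0.9009 + 1.4190 = 2.3199
[A] = 1/2.3199 = 0.4311 M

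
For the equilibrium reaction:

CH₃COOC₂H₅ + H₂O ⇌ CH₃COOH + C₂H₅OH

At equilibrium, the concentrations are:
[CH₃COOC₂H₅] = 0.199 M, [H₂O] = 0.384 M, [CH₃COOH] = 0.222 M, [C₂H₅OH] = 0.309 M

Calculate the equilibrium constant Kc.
K_c = 0.8977

Kc = ([CH₃COOH] × [C₂H₅OH]) / ([CH₃COOC₂H₅] × [H₂O])
   = ((0.222)·(0.309)) / ((0.199)·(0.384))
   = 0.068598 / 0.076416 = 0.8977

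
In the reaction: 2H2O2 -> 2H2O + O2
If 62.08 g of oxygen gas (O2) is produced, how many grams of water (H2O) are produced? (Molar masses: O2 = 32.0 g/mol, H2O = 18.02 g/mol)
Moles of O2 = 62.08 g ÷ 32.0 g/mol = 1.94 mol
Mole ratio: 2 mol H2O / 1 mol O2
Moles of H2O = 1.94 × (2/1) = 3.88 mol
Mass of H2O = 3.88 mol × 18.02 g/mol = 69.92 g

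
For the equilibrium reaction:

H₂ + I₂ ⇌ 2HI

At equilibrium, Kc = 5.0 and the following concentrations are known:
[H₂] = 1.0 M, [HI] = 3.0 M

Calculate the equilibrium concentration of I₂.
[I₂] = 1.8000 M

Kc = ([HI]^2) / ([H₂] × [I₂]) = 5.0
[I₂]^1 = (product terms)/(Kc · other reactant terms) = 9 / (5.0 · 1) = 1.8
[I₂] = 1.8000 M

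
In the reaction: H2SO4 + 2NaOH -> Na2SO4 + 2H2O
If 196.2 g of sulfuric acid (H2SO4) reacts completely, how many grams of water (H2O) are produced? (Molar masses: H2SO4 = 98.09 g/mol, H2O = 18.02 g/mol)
Moles of H2SO4 = 196.2 g ÷ 98.09 g/mol = 2.0002 mol
Mole ratio: 2 mol H2O / 1 mol H2SO4
Moles of H2O = 2.0002 × (2/1) = 4.00041 mol
Mass of H2O = 4.00041 mol × 18.02 g/mol = 72.09 g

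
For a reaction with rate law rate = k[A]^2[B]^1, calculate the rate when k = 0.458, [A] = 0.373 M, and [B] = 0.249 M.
0.01587 M/s

rate = k·[A]^2·[B]^1 = 0.458·(0.373)^2·(0.249)^1 = 0.458·0.139129·0.249 = 0.01587 M/s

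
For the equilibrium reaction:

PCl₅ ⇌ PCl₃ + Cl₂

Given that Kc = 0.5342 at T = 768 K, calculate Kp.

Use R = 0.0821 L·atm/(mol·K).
K_p = 33.6828

Δn = (moles gaseous products) − (moles gaseous reactants) = 1
T = 768 K; RT = 0.0821 × 768 = 63.0528
Kp = Kc·(RT)^Δn = 0.5342 × (63.0528)^1 = 0.5342 × 63.0528 = 33.6828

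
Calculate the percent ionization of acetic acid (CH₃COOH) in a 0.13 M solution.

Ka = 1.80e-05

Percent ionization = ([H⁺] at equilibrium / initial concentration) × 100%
Percent ionization = 1.17%

Let x = [H⁺]. Ka = x²/(C - x) ⇒ x² + (1.80e-05)x - (1.80e-05)(0.13) = 0. x = 1.5207e-03. Percent = (1.5207e-03/0.13) × 100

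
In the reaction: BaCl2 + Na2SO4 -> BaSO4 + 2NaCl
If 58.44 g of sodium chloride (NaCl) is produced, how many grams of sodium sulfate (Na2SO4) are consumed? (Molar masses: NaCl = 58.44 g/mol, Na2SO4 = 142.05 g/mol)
Moles of NaCl = 58.44 g ÷ 58.44 g/mol = 1 mol
Mole ratio: 1 mol Na2SO4 / 2 mol NaCl
Moles of Na2SO4 = 1 × (1/2) = 0.5 mol
Mass of Na2SO4 = 0.5 mol × 142.05 g/mol = 71.03 g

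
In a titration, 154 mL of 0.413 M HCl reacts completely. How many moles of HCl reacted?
Moles = Molarity × Volume (L)
Moles = 0.413 M × 0.154 L = 0.0636 mol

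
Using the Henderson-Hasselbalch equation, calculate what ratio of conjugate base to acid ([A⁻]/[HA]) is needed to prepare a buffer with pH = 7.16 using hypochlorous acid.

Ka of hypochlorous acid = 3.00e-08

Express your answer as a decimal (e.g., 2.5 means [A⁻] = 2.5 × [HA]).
[A⁻]/[HA] = 0.434

pKa = −log(3.00e-08) = 7.5229. pH = pKa + log([A⁻]/[HA]). 7.16 = 7.5229 + log(ratio). log(ratio) = 7.16 − 7.5229 = -0.3629. ratio = 10^(-0.3629) = 0.434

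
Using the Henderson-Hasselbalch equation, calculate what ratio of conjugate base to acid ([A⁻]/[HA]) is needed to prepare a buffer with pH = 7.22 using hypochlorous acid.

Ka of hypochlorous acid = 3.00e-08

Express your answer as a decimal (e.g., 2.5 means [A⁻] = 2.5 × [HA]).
[A⁻]/[HA] = 0.498

pKa = −log(3.00e-08) = 7.5229. pH = pKa + log([A⁻]/[HA]). 7.22 = 7.5229 + log(ratio). log(ratio) = 7.22 − 7.5229 = -0.3029. ratio = 10^(-0.3029) = 0.498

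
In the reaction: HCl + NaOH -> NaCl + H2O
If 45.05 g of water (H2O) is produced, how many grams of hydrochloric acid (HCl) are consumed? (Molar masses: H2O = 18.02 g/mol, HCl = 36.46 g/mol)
Moles of H2O = 45.05 g ÷ 18.02 g/mol = 2.5 mol
Mole ratio: 1 mol HCl / 1 mol H2O
Moles of HCl = 2.5 × (1/1) = 2.5 mol
Mass of HCl = 2.5 mol × 36.46 g/mol = 91.15 g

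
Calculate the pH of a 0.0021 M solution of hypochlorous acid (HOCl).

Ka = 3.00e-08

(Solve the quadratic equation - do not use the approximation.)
pH = 5.10

x² + Ka×x - Ka×C = 0. Using quadratic formula: [H⁺] = 7.9223e-06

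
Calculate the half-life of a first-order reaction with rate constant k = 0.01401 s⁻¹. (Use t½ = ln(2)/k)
49.48 s

t½ = ln(2)/k = 0.6931/0.01401 = 49.48 s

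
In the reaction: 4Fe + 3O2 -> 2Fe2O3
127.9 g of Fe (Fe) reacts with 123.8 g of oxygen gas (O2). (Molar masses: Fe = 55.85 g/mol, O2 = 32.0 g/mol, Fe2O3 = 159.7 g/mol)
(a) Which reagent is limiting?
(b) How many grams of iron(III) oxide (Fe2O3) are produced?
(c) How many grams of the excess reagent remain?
(a) Fe, (b) 182.9 g, (c) 68.84 g

Moles of Fe = 127.9 g ÷ 55.85 g/mol = 2.29006 mol
Moles of O2 = 123.8 g ÷ 32.0 g/mol = 3.86875 mol
Moles ÷ coefficient: Fe: 2.29006/4 = 0.5725, O2: 3.86875/3 = 1.29
(a) Fe has the smaller value, so Fe is the limiting reagent.
(b) Moles of Fe2O3 = 2.29006 mol Fe × (2/4) = 1.14503 mol; mass = 1.14503 mol × 159.7 g/mol = 182.9 g
(c) O2 consumed = 2.29006 × (3/4) = 1.71755 mol; remaining = 3.86875 − 1.71755 = 2.1512 mol; mass = 2.1512 mol × 32.0 g/mol = 68.84 g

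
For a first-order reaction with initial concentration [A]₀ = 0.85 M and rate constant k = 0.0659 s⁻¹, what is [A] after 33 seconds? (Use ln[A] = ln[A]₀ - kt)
0.0966 M

ln[A] = ln[A]₀ - k·t = ln(0.85) - (0.0659)·(33) = -0.1625 - 2.1747 = -2.3372
[A] = e^(-2.3372) = 0.0966 M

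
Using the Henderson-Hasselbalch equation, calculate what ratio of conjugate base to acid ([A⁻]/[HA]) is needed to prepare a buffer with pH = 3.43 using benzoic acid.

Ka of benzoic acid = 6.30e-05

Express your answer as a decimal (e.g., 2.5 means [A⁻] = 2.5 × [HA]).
[A⁻]/[HA] = 0.170

pKa = −log(6.30e-05) = 4.2007. pH = pKa + log([A⁻]/[HA]). 3.43 = 4.2007 + log(ratio). log(ratio) = 3.43 − 4.2007 = -0.7707. ratio = 10^(-0.7707) = 0.170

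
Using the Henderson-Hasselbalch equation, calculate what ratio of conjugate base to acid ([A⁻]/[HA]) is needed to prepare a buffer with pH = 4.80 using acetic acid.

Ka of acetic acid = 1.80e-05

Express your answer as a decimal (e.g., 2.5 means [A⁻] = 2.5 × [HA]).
[A⁻]/[HA] = 1.136

pKa = −log(1.80e-05) = 4.7447. pH = pKa + log([A⁻]/[HA]). 4.80 = 4.7447 + log(ratio). log(ratio) = 4.80 − 4.7447 = 0.0553. ratio = 10^(0.0553) = 1.136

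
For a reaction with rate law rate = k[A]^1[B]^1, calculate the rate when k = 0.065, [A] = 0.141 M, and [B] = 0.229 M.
0.002099 M/s

rate = k·[A]^1·[B]^1 = 0.065·(0.141)^1·(0.229)^1 = 0.065·0.141·0.229 = 0.002099 M/s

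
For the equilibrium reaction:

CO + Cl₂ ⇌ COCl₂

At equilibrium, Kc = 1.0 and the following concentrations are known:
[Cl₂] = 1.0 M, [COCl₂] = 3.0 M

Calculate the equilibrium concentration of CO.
[CO] = 3.0000 M

Kc = ([COCl₂]) / ([CO] × [Cl₂]) = 1.0
[CO]^1 = (product terms)/(Kc · other reactant terms) = 3 / (1.0 · 1) = 3
[CO] = 3.0000 M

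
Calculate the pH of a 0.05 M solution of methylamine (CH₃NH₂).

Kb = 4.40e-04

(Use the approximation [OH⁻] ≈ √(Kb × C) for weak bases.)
pH = 11.67

[OH⁻] = √(Kb × C) = √(4.40e-04 × 0.05) = 4.6904e-03. pOH = 2.33, pH = 14 - pOH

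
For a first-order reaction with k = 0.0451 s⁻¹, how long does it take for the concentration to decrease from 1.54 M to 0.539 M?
23.28 s

From ln[A] = ln[A]₀ - k·t: t = ln([A]₀/[A])/k = ln(1.54/0.539)/0.0451 = ln(2.8571)/0.0451 = 1.0498/0.0451 = 23.28 s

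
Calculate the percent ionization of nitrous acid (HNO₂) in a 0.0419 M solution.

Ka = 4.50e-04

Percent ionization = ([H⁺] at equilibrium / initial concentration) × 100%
Percent ionization = 9.84%

Let x = [H⁺]. Ka = x²/(C - x) ⇒ x² + (4.50e-04)x - (4.50e-04)(0.0419) = 0. x = 4.1231e-03. Percent = (4.1231e-03/0.0419) × 100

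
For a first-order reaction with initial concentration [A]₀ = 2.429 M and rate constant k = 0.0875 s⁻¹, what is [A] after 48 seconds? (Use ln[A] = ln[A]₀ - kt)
0.0364 M

ln[A] = ln[A]₀ - k·t = ln(2.429) - (0.0875)·(48) = 0.8875 - 4.2000 = -3.3125
[A] = e^(-3.3125) = 0.0364 M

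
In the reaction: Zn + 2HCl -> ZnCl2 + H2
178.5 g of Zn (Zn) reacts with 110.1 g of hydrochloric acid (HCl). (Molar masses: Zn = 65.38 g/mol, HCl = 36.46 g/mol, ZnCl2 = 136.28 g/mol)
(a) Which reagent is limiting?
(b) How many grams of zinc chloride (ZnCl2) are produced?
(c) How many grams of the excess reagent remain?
(a) HCl, (b) 205.8 g, (c) 79.78 g

Moles of Zn = 178.5 g ÷ 65.38 g/mol = 2.73019 mol
Moles of HCl = 110.1 g ÷ 36.46 g/mol = 3.01975 mol
Moles ÷ coefficient: Zn: 2.73019/1 = 2.73, HCl: 3.01975/2 = 1.51
(a) HCl has the smaller value, so HCl is the limiting reagent.
(b) Moles of ZnCl2 = 3.01975 mol HCl × (1/2) = 1.50987 mol; mass = 1.50987 mol × 136.28 g/mol = 205.8 g
(c) Zn consumed = 3.01975 × (1/2) = 1.50987 mol; remaining = 2.73019 − 1.50987 = 1.22032 mol; mass = 1.22032 mol × 65.38 g/mol = 79.78 g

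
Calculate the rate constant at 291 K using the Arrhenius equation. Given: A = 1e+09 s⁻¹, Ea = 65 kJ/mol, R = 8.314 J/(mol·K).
2.15e-03 s⁻¹

k = A·exp(-Ea/(R·T)) = 1e+09·exp(-65000/(8.314·291)) = 1e+09·exp(-26.8665) = 1e+09·2.1481e-12 = 2.15e-03 s⁻¹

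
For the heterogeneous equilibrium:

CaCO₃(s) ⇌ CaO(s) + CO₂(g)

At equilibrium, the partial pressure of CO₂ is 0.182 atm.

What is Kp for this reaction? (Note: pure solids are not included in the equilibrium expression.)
K_p = 0.182

Solids (CaCO₃, CaO) have activity 1 and are excluded.
Kp = P(CO₂) = 0.182.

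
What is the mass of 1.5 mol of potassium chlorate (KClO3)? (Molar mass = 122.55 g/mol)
Mass = 1.5 mol × 122.55 g/mol = 183.8 g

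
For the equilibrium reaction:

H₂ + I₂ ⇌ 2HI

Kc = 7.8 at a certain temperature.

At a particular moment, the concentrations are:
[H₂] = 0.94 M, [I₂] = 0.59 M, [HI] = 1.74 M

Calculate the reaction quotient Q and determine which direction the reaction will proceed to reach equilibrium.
Q = 5.459, Q < K, reaction proceeds forward (toward products)

Q = ([HI]^2) / ([H₂] × [I₂])
  = ((1.74)^2) / ((0.94)·(0.59)) = 3.0276/0.5546 = 5.459
Since Q = 5.459 < Kc = 7.8, the reaction proceeds forward (toward products) to reach equilibrium.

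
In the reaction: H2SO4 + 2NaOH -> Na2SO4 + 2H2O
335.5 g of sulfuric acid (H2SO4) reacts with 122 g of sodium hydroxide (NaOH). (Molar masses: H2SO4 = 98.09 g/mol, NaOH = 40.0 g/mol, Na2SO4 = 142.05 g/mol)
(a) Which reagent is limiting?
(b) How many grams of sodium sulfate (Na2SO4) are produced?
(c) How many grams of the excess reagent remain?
(a) NaOH, (b) 216.6 g, (c) 185.9 g

Moles of H2SO4 = 335.5 g ÷ 98.09 g/mol = 3.42033 mol
Moles of NaOH = 122 g ÷ 40.0 g/mol = 3.05 mol
Moles ÷ coefficient: H2SO4: 3.42033/1 = 3.42, NaOH: 3.05/2 = 1.525
(a) NaOH has the smaller value, so NaOH is the limiting reagent.
(b) Moles of Na2SO4 = 3.05 mol NaOH × (1/2) = 1.525 mol; mass = 1.525 mol × 142.05 g/mol = 216.6 g
(c) H2SO4 consumed = 3.05 × (1/2) = 1.525 mol; remaining = 3.42033 − 1.525 = 1.89533 mol; mass = 1.89533 mol × 98.09 g/mol = 185.9 g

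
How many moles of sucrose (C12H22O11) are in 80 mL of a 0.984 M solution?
Moles = Molarity × Volume (L)
Moles = 0.984 M × 0.08 L = 0.07872 mol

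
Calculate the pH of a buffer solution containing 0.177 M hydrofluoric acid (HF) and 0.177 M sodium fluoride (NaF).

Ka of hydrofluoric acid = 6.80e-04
pH = 3.17

pKa = -log(6.80e-04) = 3.17. pH = pKa + log([A⁻]/[HA]) = 3.17 + log(0.177/0.177)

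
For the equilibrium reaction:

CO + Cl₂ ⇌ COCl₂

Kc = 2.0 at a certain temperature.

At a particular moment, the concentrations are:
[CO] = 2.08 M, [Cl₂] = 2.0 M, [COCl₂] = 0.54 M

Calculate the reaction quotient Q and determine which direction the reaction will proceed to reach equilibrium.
Q = 0.130, Q < K, reaction proceeds forward (toward products)

Q = ([COCl₂]) / ([CO] × [Cl₂])
  = ((0.54)) / ((2.08)·(2.0)) = 0.54/4.16 = 0.1298
Since Q = 0.1298 < Kc = 2.0, the reaction proceeds forward (toward products) to reach equilibrium.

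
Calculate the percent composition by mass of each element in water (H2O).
H: 11.19%, O: 88.79%

Molar mass of H2O = 18.02 g/mol
% H = (2 × 1.008) / 18.02 × 100% = 2.016 / 18.02 × 100% = 11.19%
% O = (1 × 16.0) / 18.02 × 100% = 16 / 18.02 × 100% = 88.79%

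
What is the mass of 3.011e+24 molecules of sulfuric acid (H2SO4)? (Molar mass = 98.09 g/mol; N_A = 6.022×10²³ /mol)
Moles = 3.011e+24 ÷ 6.022×10²³ = 5 mol
Mass = 5 mol × 98.09 g/mol = 490.5 g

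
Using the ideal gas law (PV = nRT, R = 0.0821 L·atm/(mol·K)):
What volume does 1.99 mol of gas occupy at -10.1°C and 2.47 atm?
T = -10.1°C + 273.15 = 263.05 K
V = nRT/P = (1.99 × 0.0821 × 263.05) / 2.47
V = 17.40 L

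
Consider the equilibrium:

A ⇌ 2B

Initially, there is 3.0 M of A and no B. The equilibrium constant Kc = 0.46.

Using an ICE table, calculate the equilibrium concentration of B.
[B] = 1.065 M

ICE: [A] = 3.0 − x, [B] = 2x.
Kc = (2x)²/(3.0 − x) = 0.46 ⇒ 4x² + 0.46x − 1.38 = 0.
x = (−0.46 + √(0.46² + 4·4·1.38))/(2·4) = (−0.46 + √22.292)/8 = 0.53267.
[B] = 2x = 1.065 M.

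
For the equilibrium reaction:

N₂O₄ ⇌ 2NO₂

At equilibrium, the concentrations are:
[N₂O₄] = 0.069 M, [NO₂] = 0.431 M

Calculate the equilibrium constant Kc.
K_c = 2.6922

Kc = ([NO₂]^2) / ([N₂O₄])
   = ((0.431)^2) / ((0.069))
   = 0.18576 / 0.069 = 2.6922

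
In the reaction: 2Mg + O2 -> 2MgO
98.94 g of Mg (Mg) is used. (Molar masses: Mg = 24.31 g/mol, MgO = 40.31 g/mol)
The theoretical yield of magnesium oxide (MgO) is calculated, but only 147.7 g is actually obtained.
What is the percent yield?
Moles of Mg = 98.94 g ÷ 24.31 g/mol = 4.06993 mol
Mole ratio: 2 mol MgO / 2 mol Mg
Moles of MgO = 4.06993 × (2/2) = 4.06993 mol
Theoretical yield = 4.06993 mol × 40.31 g/mol = 164.06 g
Actual yield = 147.7 g
Percent yield = (147.7 / 164.06) × 100% = 90.0%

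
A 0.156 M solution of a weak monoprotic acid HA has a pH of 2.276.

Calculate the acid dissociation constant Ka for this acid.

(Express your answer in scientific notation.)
K_a = 1.86e-04

[H⁺] = 10^(−pH) = 10^(−2.276) = 5.297e-03 M. For HA ⇌ H⁺ + A⁻, Ka = x²/(C − x) = (5.297e-03)²/(0.156 − 5.297e-03) = 1.86e-04.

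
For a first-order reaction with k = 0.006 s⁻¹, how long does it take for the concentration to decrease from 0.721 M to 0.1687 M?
242.09 s

From ln[A] = ln[A]₀ - k·t: t = ln([A]₀/[A])/k = ln(0.721/0.1687)/0.006 = ln(4.2739)/0.006 = 1.4525/0.006 = 242.09 s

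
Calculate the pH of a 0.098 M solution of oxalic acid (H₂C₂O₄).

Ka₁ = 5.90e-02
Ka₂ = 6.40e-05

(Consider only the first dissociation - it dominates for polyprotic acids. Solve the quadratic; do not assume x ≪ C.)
pH = 1.28

x² + Ka₁·x − Ka₁·C = 0 with Ka₁ = 5.90e-02, C = 0.098.
x = (−Ka₁ + √(Ka₁² + 4·Ka₁·C))/2 = 5.2061e-02 M, so pH = 1.28.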